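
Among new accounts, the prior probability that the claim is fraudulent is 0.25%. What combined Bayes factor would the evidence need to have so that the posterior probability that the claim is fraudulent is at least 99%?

39501

Prior odds = 0.0025/0.9975 = 1/399.
Target odds = 0.99/0.01 = 99.
Required Bayes factor = 99 ÷ (1/399) = 39501.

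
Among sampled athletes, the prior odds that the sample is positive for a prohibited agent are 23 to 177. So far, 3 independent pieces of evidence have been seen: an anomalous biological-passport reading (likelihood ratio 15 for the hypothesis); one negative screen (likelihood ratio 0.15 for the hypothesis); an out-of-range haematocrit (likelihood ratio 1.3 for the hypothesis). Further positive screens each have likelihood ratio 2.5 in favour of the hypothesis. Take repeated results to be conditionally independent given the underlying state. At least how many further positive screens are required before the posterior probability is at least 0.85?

3

Prior odds = 23/177.
Combined Bayes factor of the evidence already in hand = 15 × 0.15 × 1.3 = 2.925.
Odds after that evidence = (23/177) × 2.925 = 897/2360.
Target odds = 0.85/0.15 = 17/3.
Need 2.5ⁿ ≥ 17/3 ÷ (897/2360) = 40120/2691.
2.5² = 6.25 falls short of 40120/2691 but 2.5³ = 15.625 reaches it, so n = 3.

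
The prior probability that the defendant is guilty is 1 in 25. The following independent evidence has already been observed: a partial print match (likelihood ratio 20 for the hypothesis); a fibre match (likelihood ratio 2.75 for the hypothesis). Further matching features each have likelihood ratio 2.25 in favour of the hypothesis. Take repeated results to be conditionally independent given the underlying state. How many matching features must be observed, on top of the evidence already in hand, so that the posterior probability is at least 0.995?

6

Prior odds = 0.04/0.96 = 1/24.
Combined Bayes factor of the evidence already in hand = 20 × 2.75 = 55.
Odds after that evidence = (1/24) × 55 = 55/24.
Target odds = 0.995/0.005 = 199.
Need 2.25ⁿ ≥ 199 ÷ (55/24) = 4776/55.
2.25⁵ = 59049/1024 falls short of 4776/55 but 2.25⁶ = 531441/4096 reaches it, so n = 6.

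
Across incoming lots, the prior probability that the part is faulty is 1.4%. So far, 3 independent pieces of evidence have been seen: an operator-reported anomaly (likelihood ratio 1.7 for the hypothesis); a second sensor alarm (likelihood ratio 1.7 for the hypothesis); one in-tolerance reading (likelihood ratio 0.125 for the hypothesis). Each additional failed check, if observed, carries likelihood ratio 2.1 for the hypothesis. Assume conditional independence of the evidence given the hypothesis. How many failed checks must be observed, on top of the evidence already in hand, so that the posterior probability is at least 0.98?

Prior odds = 0.014/0.986 = 7/493.
Combined Bayes factor of the evidence already in hand = 1.7 × 1.7 × 0.125 = 0.36125.
Odds after that evidence = (7/493) × 0.36125 = 119/23200.
Target odds = 0.98/0.02 = 49.
Need 2.1ⁿ ≥ 49 ÷ (119/23200) = 162400/17.
2.1¹² ≈7355.83 falls short of 162400/17 but 2.1¹³ ≈15447.2 reaches it, so n = 13.

13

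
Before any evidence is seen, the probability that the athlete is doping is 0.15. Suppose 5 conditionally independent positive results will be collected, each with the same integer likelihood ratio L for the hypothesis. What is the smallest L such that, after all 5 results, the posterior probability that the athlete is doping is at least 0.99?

4

Prior odds = 0.15/0.85 = 3/17.
Target odds = 0.99/0.01 = 99.
Need L⁵ ≥ 99 ÷ (3/17) = 561.
3⁵ = 243 < 561 ≤ 1024 = 4⁵, so L = 4.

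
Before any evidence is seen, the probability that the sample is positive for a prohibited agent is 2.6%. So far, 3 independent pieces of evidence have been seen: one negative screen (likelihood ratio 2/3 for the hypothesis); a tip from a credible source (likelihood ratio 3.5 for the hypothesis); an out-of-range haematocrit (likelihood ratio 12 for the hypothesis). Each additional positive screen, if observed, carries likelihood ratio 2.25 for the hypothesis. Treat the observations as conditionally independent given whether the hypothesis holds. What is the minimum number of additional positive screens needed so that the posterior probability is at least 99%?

7

Prior odds = 0.026/0.974 = 13/487.
Combined Bayes factor of the evidence already in hand = (2/3) × 3.5 × 12 = 28.
Odds after that evidence = (13/487) × 28 = 364/487.
Target odds = 0.99/0.01 = 99.
Need 2.25ⁿ ≥ 99 ÷ (364/487) = 48213/364.
2.25⁶ = 531441/4096 falls short of 48213/364 but 2.25⁷ = 4782969/16384 reaches it, so n = 7.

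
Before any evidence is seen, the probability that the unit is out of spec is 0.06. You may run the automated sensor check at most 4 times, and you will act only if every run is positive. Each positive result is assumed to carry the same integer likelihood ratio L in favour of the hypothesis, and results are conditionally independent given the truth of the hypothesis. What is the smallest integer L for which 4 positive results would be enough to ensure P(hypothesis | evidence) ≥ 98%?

Prior odds = 0.06/0.94 = 3/47.
Target odds = 0.98/0.02 = 49.
Need L⁴ ≥ 49 ÷ (3/47) = 2303/3.
5⁴ = 625 < 2303/3 ≤ 1296 = 6⁴, so L = 6.

6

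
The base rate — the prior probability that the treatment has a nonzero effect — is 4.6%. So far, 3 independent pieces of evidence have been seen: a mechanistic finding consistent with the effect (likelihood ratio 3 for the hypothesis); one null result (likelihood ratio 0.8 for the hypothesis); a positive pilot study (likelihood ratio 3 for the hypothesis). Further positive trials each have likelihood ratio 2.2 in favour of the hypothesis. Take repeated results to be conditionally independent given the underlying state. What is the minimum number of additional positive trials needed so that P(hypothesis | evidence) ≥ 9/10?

5

Prior odds = 0.046/0.954 = 23/477.
Combined Bayes factor of the evidence already in hand = 3 × 0.8 × 3 = 7.2.
Odds after that evidence = (23/477) × 7.2 = 92/265.
Target odds = 0.9/0.1 = 9.
Need 2.2ⁿ ≥ 9 ÷ (92/265) = 2385/92.
2.2⁴ = 23.4256 falls short of 2385/92 but 2.2⁵ = 51.53632 reaches it, so n = 5.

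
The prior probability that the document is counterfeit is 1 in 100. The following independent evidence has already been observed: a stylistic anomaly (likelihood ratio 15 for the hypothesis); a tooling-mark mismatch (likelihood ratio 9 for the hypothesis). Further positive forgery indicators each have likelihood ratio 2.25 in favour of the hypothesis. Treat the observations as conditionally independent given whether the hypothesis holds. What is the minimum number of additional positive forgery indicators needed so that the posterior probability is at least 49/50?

5

Prior odds = 0.01/0.99 = 1/99.
Combined Bayes factor of the evidence already in hand = 15 × 9 = 135.
Odds after that evidence = (1/99) × 135 = 15/11.
Target odds = 0.98/0.02 = 49.
Need 2.25ⁿ ≥ 49 ÷ (15/11) = 539/15.
2.25⁴ = 25.62890625 falls short of 539/15 but 2.25⁵ = 59049/1024 reaches it, so n = 5.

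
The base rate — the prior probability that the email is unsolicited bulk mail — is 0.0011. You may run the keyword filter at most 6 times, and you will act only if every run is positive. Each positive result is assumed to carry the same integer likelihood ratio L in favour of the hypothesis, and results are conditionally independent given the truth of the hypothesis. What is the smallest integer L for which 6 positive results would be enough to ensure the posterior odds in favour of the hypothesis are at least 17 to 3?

Prior odds = 0.0011/0.9989 = 11/9989.
Target odds = 17/3.
Need L⁶ ≥ 17/3 ÷ (11/9989) = 169813/33.
4⁶ = 4096 < 169813/33 ≤ 15625 = 5⁶, so L = 5.

5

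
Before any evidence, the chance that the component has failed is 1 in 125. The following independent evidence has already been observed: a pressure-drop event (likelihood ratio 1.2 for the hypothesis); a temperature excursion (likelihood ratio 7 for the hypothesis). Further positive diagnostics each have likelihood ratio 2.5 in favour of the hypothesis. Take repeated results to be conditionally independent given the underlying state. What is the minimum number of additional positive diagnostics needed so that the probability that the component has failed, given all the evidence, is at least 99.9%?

11

Prior odds = 0.008/0.992 = 1/124.
Combined Bayes factor of the evidence already in hand = 1.2 × 7 = 8.4.
Odds after that evidence = (1/124) × 8.4 = 21/310.
Target odds = 0.999/0.001 = 999.
Need 2.5ⁿ ≥ 999 ÷ (21/310) = 103230/7.
2.5¹⁰ = 9765625/1024 falls short of 103230/7 but 2.5¹¹ = 48828125/2048 reaches it, so n = 11.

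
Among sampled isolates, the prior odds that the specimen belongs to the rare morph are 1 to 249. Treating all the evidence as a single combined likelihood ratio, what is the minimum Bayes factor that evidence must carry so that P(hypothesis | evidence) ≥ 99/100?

24651

Prior odds = 1/249.
Target odds = 0.99/0.01 = 99.
Required Bayes factor = 99 ÷ (1/249) = 24651.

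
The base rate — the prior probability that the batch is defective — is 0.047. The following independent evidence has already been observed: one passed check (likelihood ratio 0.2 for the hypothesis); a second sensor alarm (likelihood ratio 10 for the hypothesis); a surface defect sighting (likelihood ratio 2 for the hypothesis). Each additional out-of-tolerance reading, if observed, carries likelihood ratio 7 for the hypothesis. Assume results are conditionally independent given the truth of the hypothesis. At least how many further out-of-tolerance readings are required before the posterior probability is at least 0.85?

2

Prior odds = 0.047/0.953 = 47/953.
Combined Bayes factor of the evidence already in hand = 0.2 × 10 × 2 = 4.
Odds after that evidence = (47/953) × 4 = 188/953.
Target odds = 0.85/0.15 = 17/3.
Need 7ⁿ ≥ 17/3 ÷ (188/953) = 16201/564.
7¹ = 7 falls short of 16201/564 but 7² = 49 reaches it, so n = 2.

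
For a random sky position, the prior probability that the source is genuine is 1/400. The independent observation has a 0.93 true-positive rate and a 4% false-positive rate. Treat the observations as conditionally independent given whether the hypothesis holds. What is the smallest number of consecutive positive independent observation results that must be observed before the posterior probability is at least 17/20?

3

Prior odds = 0.0025/0.9975 = 1/399.
Likelihood ratio of a positive result = 0.93/0.04 = 23.25.
Target odds: 0.85 ÷ 0.15 = 17/3.
Need (1/399) × 23.25ⁿ ≥ 17/3, i.e. 23.25ⁿ ≥ 2261.
23.25² = 540.5625 falls short of 2261 but 23.25³ = 804357/64 reaches it, so n = 3.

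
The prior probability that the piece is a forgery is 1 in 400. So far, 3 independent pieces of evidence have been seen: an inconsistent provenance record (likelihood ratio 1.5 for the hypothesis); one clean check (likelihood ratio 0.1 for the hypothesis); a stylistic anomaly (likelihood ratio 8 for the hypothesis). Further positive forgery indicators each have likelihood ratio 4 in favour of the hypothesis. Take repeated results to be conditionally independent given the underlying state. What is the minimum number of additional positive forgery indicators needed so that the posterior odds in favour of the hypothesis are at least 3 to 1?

Prior odds = 0.0025/0.9975 = 1/399.
Combined Bayes factor of the evidence already in hand = 1.5 × 0.1 × 8 = 1.2.
Odds after that evidence = (1/399) × 1.2 = 2/665.
Target odds = 3.
Need 4ⁿ ≥ 3 ÷ (2/665) = 997.5.
4⁴ = 256 falls short of 997.5 but 4⁵ = 1024 reaches it, so n = 5.

5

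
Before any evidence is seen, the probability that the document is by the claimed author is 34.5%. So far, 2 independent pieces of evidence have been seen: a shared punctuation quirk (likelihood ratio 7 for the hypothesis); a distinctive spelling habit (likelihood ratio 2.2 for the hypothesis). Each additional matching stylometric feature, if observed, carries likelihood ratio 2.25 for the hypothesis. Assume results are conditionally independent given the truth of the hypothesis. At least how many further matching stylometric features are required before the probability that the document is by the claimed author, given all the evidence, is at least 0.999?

Prior odds = 0.345/0.655 = 69/131.
Combined Bayes factor of the evidence already in hand = 7 × 2.2 = 15.4.
Odds after that evidence = (69/131) × 15.4 = 5313/655.
Target odds = 0.999/0.001 = 999.
Need 2.25ⁿ ≥ 999 ÷ (5313/655) = 218115/1771.
2.25⁵ = 59049/1024 falls short of 218115/1771 but 2.25⁶ = 531441/4096 reaches it, so n = 6.

6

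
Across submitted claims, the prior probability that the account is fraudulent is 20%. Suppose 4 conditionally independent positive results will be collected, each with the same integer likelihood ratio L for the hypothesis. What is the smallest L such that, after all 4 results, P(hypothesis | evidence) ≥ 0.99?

5

Prior odds = 0.2/0.8 = 0.25.
Target odds = 0.99/0.01 = 99.
Need L⁴ ≥ 99 ÷ 0.25 = 396.
4⁴ = 256 < 396 ≤ 625 = 5⁴, so L = 5.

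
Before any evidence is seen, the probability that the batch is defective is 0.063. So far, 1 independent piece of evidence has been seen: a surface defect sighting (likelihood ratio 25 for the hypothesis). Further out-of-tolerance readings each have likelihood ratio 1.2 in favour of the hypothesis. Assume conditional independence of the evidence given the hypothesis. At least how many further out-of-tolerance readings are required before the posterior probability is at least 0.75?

4

Prior odds = 0.063/0.937 = 63/937.
Bayes factor of the evidence already in hand = 25.
Odds after that evidence = (63/937) × 25 = 1575/937.
Target odds = 0.75/0.25 = 3.
Need 1.2ⁿ ≥ 3 ÷ (1575/937) = 937/525.
1.2³ = 1.728 falls short of 937/525 but 1.2⁴ = 2.0736 reaches it, so n = 4.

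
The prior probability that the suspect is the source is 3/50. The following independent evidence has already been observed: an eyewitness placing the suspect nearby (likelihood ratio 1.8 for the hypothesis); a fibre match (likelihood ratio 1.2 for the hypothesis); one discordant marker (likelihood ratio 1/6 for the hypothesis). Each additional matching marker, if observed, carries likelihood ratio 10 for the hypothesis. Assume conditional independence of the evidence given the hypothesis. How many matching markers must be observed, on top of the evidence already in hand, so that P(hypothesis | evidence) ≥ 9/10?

Prior odds = 0.06/0.94 = 3/47.
Combined Bayes factor of the evidence already in hand = 1.8 × 1.2 × (1/6) = 0.36.
Odds after that evidence = (3/47) × 0.36 = 27/1175.
Target odds = 0.9/0.1 = 9.
Need 10ⁿ ≥ 9 ÷ (27/1175) = 1175/3.
10² = 100 falls short of 1175/3 but 10³ = 1000 reaches it, so n = 3.

3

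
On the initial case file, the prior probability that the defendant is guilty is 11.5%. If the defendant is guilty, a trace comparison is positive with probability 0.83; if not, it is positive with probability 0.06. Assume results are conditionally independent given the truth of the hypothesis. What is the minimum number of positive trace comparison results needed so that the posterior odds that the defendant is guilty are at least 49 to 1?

Prior odds = 0.115/0.885 = 23/177.
Likelihood ratio of a positive = 0.83/0.06 = 83/6.
Target odds = 49.
Need (23/177) × (83/6)ⁿ ≥ 49, i.e. (83/6)ⁿ ≥ 8673/23.
(83/6)² = 6889/36 falls short of 8673/23 but (83/6)³ = 571787/216 reaches it, so n = 3.

3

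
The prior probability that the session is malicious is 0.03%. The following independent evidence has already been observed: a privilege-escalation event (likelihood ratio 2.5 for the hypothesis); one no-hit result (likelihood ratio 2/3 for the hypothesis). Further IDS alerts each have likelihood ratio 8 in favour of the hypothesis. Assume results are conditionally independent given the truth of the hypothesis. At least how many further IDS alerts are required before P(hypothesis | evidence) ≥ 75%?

Prior odds = 0.0003/0.9997 = 3/9997.
Combined Bayes factor of the evidence already in hand = 2.5 × (2/3) = 5/3.
Odds after that evidence = (3/9997) × 5/3 = 5/9997.
Target odds = 0.75/0.25 = 3.
Need 8ⁿ ≥ 3 ÷ (5/9997) = 5998.2.
8⁴ = 4096 falls short of 5998.2 but 8⁵ = 32768 reaches it, so n = 5.

5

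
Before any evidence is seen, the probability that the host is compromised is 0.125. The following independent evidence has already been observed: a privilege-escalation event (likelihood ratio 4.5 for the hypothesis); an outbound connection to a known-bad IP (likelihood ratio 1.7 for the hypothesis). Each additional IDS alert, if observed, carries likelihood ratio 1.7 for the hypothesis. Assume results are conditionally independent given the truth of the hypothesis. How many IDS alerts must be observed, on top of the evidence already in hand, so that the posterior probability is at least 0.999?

13

Prior odds = 0.125/0.875 = 1/7.
Combined Bayes factor of the evidence already in hand = 4.5 × 1.7 = 7.65.
Odds after that evidence = (1/7) × 7.65 = 153/140.
Target odds = 0.999/0.001 = 999.
Need 1.7ⁿ ≥ 999 ÷ (153/140) = 15540/17.
1.7¹² ≈582.622 falls short of 15540/17 but 1.7¹³ ≈990.458 reaches it, so n = 13.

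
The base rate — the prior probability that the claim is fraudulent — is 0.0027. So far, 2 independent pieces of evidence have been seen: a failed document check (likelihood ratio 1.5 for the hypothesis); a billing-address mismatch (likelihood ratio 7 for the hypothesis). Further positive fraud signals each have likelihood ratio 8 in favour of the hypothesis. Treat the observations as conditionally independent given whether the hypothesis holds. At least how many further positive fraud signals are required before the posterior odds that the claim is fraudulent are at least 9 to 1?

Prior odds = 0.0027/0.9973 = 27/9973.
Combined Bayes factor of the evidence already in hand = 1.5 × 7 = 10.5.
Odds after that evidence = (27/9973) × 10.5 = 567/19946.
Target odds = 9.
Need 8ⁿ ≥ 9 ÷ (567/19946) = 19946/63.
8² = 64 falls short of 19946/63 but 8³ = 512 reaches it, so n = 3.

3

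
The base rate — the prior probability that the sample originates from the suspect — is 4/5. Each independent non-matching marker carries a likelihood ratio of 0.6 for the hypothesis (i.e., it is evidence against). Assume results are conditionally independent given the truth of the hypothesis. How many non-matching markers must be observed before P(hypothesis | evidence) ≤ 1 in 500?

Prior odds: 0.8 ÷ 0.2 = 4.
Likelihood ratio per non-matching marker = 0.6.
Target odds: 0.002 ÷ 0.998 = 1/499.
Need 4 × 0.6ⁿ ≤ 1/499, i.e. 0.6ⁿ ≤ 1/1996.
0.6¹⁴ ≈0.000783642 is still above 1/1996 but 0.6¹⁵ ≈0.000470185 is at or below it, so n = 15.

15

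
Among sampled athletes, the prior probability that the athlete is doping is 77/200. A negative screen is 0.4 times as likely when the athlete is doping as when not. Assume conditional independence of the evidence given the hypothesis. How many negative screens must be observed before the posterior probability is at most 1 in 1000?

8

Prior odds: 0.385 ÷ 0.615 = 77/123.
Likelihood ratio per negative screen = 0.4.
Target posterior odds = 0.001/0.999 = 1/999.
Need (77/123) × 0.4ⁿ ≤ 1/999, i.e. 0.4ⁿ ≤ 41/25641.
0.4⁷ = 128/78125 is still above 41/25641 but 0.4⁸ = 256/390625 is at or below it, so n = 8.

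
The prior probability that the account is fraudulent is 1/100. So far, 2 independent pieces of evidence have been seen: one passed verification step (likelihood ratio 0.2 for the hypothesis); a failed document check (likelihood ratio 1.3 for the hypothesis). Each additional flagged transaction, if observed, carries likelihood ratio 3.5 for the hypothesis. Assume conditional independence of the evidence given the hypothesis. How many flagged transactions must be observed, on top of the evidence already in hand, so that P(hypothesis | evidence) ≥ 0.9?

Prior odds = 0.01/0.99 = 1/99.
Combined Bayes factor of the evidence already in hand = 0.2 × 1.3 = 0.26.
Odds after that evidence = (1/99) × 0.26 = 13/4950.
Target odds = 0.9/0.1 = 9.
Need 3.5ⁿ ≥ 9 ÷ (13/4950) = 44550/13.
3.5⁶ = 1838.265625 falls short of 44550/13 but 3.5⁷ = 823543/128 reaches it, so n = 7.

7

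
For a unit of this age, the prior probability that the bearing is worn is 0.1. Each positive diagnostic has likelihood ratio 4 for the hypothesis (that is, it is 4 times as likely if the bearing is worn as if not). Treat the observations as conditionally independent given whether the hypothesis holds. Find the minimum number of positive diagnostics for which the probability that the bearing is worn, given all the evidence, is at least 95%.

Prior odds: 0.1 ÷ 0.9 = 1/9.
Likelihood ratio per positive diagnostic = 4.
Target odds: 0.95 ÷ 0.05 = 19.
Require 4ⁿ ≥ 19 ÷ (1/9) = 171.
4³ = 64 falls short of 171 but 4⁴ = 256 reaches it, so n = 4.

4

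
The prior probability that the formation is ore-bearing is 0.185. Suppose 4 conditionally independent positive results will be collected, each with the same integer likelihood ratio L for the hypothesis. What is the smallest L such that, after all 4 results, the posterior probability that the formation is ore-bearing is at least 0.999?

9

Prior odds = 0.185/0.815 = 37/163.
Target odds = 0.999/0.001 = 999.
Need L⁴ ≥ 999 ÷ (37/163) = 4401.
8⁴ = 4096 < 4401 ≤ 6561 = 9⁴, so L = 9.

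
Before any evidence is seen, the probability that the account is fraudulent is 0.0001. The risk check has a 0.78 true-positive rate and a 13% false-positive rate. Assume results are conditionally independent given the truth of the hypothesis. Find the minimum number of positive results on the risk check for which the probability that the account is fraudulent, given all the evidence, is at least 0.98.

Prior odds: 0.0001 ÷ 0.9999 = 1/9999.
Likelihood ratio of a positive result = 0.78/0.13 = 6.
Target odds: 0.98 ÷ 0.02 = 49.
Require 6ⁿ ≥ 49 ÷ (1/9999) = 489951.
6⁷ = 279936 falls short of 489951 but 6⁸ = 1679616 reaches it, so n = 8.

8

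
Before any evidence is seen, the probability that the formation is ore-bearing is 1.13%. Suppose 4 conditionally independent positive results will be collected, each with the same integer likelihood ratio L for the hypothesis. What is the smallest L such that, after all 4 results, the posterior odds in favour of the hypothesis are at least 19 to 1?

Prior odds = 0.0113/0.9887 = 113/9887.
Target odds = 19.
Need L⁴ ≥ 19 ÷ (113/9887) = 187853/113.
6⁴ = 1296 < 187853/113 ≤ 2401 = 7⁴, so L = 7.

7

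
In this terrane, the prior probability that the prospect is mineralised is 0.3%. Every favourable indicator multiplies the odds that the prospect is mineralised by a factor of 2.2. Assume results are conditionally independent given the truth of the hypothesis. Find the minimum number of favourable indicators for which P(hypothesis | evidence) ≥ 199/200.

Prior odds = 0.003/0.997 = 3/997.
Likelihood ratio per favourable indicator = 2.2.
Target posterior odds = 0.995/0.005 = 199.
Require 2.2ⁿ ≥ 199 ÷ (3/997) = 198403/3.
2.2¹⁴ ≈62218.2 falls short of 198403/3 but 2.2¹⁵ ≈136880 reaches it, so n = 15.

15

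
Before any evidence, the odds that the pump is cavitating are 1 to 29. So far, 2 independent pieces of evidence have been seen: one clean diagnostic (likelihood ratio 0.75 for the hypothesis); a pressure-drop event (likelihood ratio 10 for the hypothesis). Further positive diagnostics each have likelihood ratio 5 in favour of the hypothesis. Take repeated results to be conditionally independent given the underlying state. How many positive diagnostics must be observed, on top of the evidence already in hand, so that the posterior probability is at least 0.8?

2

Prior odds = 1/29.
Combined Bayes factor of the evidence already in hand = 0.75 × 10 = 7.5.
Odds after that evidence = (1/29) × 7.5 = 15/58.
Target odds = 0.8/0.2 = 4.
Need 5ⁿ ≥ 4 ÷ (15/58) = 232/15.
5¹ = 5 falls short of 232/15 but 5² = 25 reaches it, so n = 2.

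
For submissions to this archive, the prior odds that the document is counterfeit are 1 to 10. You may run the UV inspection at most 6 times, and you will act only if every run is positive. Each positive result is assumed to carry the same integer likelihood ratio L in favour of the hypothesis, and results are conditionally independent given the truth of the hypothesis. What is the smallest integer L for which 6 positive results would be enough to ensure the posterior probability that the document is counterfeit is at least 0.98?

3

Prior odds = 0.1.
Target odds = 0.98/0.02 = 49.
Need L⁶ ≥ 49 ÷ 0.1 = 490.
2⁶ = 64 < 490 ≤ 729 = 3⁶, so L = 3.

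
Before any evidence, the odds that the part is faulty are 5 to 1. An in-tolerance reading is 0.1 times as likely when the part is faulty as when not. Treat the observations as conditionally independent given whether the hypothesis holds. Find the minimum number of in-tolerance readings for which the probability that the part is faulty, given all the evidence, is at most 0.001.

Prior odds = 5.
Likelihood ratio per in-tolerance reading = 0.1.
Target odds: 0.001 ÷ 0.999 = 1/999.
Need 5 × 0.1ⁿ ≤ 1/999, i.e. 0.1ⁿ ≤ 1/4995.
0.1³ = 0.001 is still above 1/4995 but 0.1⁴ = 0.0001 is at or below it, so n = 4.

4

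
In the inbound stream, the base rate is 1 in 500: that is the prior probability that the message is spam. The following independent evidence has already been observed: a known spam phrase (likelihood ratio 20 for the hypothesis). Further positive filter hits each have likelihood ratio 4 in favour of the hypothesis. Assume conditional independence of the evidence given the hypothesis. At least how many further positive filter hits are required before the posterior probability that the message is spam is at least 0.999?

Prior odds = 0.002/0.998 = 1/499.
Bayes factor of the evidence already in hand = 20.
Odds after that evidence = (1/499) × 20 = 20/499.
Target odds = 0.999/0.001 = 999.
Need 4ⁿ ≥ 999 ÷ (20/499) = 24925.05.
4⁷ = 16384 falls short of 24925.05 but 4⁸ = 65536 reaches it, so n = 8.

8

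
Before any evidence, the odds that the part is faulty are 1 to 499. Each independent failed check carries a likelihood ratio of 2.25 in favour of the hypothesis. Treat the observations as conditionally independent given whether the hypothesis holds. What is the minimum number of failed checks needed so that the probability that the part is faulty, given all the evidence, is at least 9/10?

Prior odds = 1/499.
Likelihood ratio per failed check = 2.25.
Target posterior odds = 0.9/0.1 = 9.
Require 2.25ⁿ ≥ 9 ÷ (1/499) = 4491.
2.25¹⁰ ≈3325.26 falls short of 4491 but 2.25¹¹ ≈7481.83 reaches it, so n = 11.

11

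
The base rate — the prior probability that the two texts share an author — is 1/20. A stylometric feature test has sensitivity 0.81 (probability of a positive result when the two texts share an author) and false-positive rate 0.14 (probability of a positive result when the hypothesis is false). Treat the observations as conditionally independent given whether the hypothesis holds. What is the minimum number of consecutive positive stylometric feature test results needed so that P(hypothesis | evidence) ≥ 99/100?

5

Prior odds: 0.05 ÷ 0.95 = 1/19.
Likelihood ratio of a positive result = 0.81/0.14 = 81/14.
Target posterior odds = 0.99/0.01 = 99.
Require (81/14)ⁿ ≥ 99 ÷ (1/19) = 1881.
(81/14)⁴ = 43046721/38416 falls short of 1881 but (81/14)⁵ ≈6483.13 reaches it, so n = 5.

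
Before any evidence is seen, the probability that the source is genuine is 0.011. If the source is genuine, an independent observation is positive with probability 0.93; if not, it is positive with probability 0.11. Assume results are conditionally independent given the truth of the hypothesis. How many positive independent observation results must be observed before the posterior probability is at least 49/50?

Prior odds = 0.011/0.989 = 11/989.
Likelihood ratio of a positive = 0.93/0.11 = 93/11.
Target odds: 0.98 ÷ 0.02 = 49.
Require (93/11)ⁿ ≥ 49 ÷ (11/989) = 48461/11.
(93/11)³ = 804357/1331 falls short of 48461/11 but (93/11)⁴ = 74805201/14641 reaches it, so n = 4.

4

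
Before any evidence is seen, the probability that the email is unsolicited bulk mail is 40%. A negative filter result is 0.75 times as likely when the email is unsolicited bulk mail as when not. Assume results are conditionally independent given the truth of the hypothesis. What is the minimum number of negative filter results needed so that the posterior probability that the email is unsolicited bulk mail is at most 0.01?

Prior odds: 0.4 ÷ 0.6 = 2/3.
Likelihood ratio per negative filter result = 0.75.
Target posterior odds = 0.01/0.99 = 1/99.
Require 0.75ⁿ ≤ 1/99 ÷ (2/3) = 1/66.
0.75¹⁴ = 4782969/268435456 is still above 1/66 but 0.75¹⁵ ≈0.0133635 is at or below it, so n = 15.

15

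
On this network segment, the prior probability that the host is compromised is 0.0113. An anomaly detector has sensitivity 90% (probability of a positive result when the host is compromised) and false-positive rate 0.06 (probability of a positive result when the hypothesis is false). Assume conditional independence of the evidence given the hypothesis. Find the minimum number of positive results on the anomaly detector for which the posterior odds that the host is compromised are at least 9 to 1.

Prior odds = 0.0113/0.9887 = 113/9887.
Likelihood ratio of a positive result = 0.9/0.06 = 15.
Target odds = 9.
Need (113/9887) × 15ⁿ ≥ 9, i.e. 15ⁿ ≥ 88983/113.
15² = 225 falls short of 88983/113 but 15³ = 3375 reaches it, so n = 3.

3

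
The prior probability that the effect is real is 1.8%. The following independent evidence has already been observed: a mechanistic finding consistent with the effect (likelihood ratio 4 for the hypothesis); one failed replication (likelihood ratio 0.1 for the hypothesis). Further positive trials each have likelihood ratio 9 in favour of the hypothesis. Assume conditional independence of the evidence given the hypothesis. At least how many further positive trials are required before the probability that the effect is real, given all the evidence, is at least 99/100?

Prior odds = 0.018/0.982 = 9/491.
Combined Bayes factor of the evidence already in hand = 4 × 0.1 = 0.4.
Odds after that evidence = (9/491) × 0.4 = 18/2455.
Target odds = 0.99/0.01 = 99.
Need 9ⁿ ≥ 99 ÷ (18/2455) = 13502.5.
9⁴ = 6561 falls short of 13502.5 but 9⁵ = 59049 reaches it, so n = 5.

5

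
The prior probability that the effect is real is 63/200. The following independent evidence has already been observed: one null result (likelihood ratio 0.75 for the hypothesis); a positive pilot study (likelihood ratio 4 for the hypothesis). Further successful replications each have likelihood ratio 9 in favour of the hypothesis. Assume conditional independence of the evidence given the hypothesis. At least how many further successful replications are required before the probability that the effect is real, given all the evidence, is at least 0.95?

Prior odds = 0.315/0.685 = 63/137.
Combined Bayes factor of the evidence already in hand = 0.75 × 4 = 3.
Odds after that evidence = (63/137) × 3 = 189/137.
Target odds = 0.95/0.05 = 19.
Need 9ⁿ ≥ 19 ÷ (189/137) = 2603/189.
9¹ = 9 falls short of 2603/189 but 9² = 81 reaches it, so n = 2.

2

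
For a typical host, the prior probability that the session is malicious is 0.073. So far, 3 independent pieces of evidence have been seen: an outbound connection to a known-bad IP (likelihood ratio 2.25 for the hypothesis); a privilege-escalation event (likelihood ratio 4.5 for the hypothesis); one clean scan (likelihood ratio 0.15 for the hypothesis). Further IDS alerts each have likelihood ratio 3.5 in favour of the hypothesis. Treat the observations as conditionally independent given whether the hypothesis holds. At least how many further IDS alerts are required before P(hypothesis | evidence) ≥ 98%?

Prior odds = 0.073/0.927 = 73/927.
Combined Bayes factor of the evidence already in hand = 2.25 × 4.5 × 0.15 = 1.51875.
Odds after that evidence = (73/927) × 1.51875 = 1971/16480.
Target odds = 0.98/0.02 = 49.
Need 3.5ⁿ ≥ 49 ÷ (1971/16480) = 807520/1971.
3.5⁴ = 150.0625 falls short of 807520/1971 but 3.5⁵ = 525.21875 reaches it, so n = 5.

5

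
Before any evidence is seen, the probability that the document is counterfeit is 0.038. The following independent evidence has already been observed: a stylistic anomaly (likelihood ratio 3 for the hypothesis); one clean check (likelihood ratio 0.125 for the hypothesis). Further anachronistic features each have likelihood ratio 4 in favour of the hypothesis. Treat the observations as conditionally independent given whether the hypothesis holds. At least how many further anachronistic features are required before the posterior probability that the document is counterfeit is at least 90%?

5

Prior odds = 0.038/0.962 = 19/481.
Combined Bayes factor of the evidence already in hand = 3 × 0.125 = 0.375.
Odds after that evidence = (19/481) × 0.375 = 57/3848.
Target odds = 0.9/0.1 = 9.
Need 4ⁿ ≥ 9 ÷ (57/3848) = 11544/19.
4⁴ = 256 falls short of 11544/19 but 4⁵ = 1024 reaches it, so n = 5.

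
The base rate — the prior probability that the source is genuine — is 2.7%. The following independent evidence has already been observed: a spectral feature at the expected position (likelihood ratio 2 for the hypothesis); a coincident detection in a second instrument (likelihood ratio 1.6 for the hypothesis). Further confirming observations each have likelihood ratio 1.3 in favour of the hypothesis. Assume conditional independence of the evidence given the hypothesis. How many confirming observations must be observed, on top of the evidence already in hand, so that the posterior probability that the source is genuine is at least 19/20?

Prior odds = 0.027/0.973 = 27/973.
Combined Bayes factor of the evidence already in hand = 2 × 1.6 = 3.2.
Odds after that evidence = (27/973) × 3.2 = 432/4865.
Target odds = 0.95/0.05 = 19.
Need 1.3ⁿ ≥ 19 ÷ (432/4865) = 92435/432.
1.3²⁰ ≈190.05 falls short of 92435/432 but 1.3²¹ ≈247.065 reaches it, so n = 21.

21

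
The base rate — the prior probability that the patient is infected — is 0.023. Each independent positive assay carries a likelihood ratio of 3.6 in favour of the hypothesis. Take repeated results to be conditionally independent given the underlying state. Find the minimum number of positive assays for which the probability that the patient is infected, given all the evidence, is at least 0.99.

7

Prior odds = 0.023/0.977 = 23/977.
Likelihood ratio per positive assay = 3.6.
Target posterior odds = 0.99/0.01 = 99.
Require 3.6ⁿ ≥ 99 ÷ (23/977) = 96723/23.
3.6⁶ = 34012224/15625 falls short of 96723/23 but 3.6⁷ = 612220032/78125 reaches it, so n = 7.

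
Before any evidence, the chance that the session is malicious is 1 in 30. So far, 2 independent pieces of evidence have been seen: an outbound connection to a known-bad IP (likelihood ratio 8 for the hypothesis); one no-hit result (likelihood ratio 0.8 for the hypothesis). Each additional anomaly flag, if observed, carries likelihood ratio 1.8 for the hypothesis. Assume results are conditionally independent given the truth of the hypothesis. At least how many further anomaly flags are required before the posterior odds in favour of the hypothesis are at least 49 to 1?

Prior odds = (1/30)/(29/30) = 1/29.
Combined Bayes factor of the evidence already in hand = 8 × 0.8 = 6.4.
Odds after that evidence = (1/29) × 6.4 = 32/145.
Target odds = 49.
Need 1.8ⁿ ≥ 49 ÷ (32/145) = 222.03125.
1.8⁹ = 387420489/1953125 falls short of 222.03125 but 1.8¹⁰ ≈357.047 reaches it, so n = 10.

10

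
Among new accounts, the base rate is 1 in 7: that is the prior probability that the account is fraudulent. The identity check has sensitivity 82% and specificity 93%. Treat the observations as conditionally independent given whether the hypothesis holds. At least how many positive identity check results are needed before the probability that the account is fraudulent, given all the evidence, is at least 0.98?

3

Prior odds = (1/7)/(6/7) = 1/6.
False-positive rate = 1 − 0.93 = 0.07; likelihood ratio of a positive = 0.82/0.07 = 82/7.
Target posterior odds = 0.98/0.02 = 49.
Require (82/7)ⁿ ≥ 49 ÷ (1/6) = 294.
(82/7)² = 6724/49 falls short of 294 but (82/7)³ = 551368/343 reaches it, so n = 3.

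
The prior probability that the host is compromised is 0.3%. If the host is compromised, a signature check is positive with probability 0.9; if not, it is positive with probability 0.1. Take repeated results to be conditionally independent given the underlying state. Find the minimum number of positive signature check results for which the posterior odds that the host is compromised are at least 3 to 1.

Prior odds = 0.003/0.997 = 3/997.
Likelihood ratio of a positive = 0.9/0.1 = 9.
Target odds = 3.
Require 9ⁿ ≥ 3 ÷ (3/997) = 997.
9³ = 729 falls short of 997 but 9⁴ = 6561 reaches it, so n = 4.

4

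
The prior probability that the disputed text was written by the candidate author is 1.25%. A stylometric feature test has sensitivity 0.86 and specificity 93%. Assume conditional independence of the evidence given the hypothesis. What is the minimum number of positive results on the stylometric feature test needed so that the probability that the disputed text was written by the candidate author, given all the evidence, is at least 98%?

4

Prior odds = 0.0125/0.9875 = 1/79.
False-positive rate = 1 − 0.93 = 0.07; likelihood ratio of a positive = 0.86/0.07 = 86/7.
Target odds: 0.98 ÷ 0.02 = 49.
Require (86/7)ⁿ ≥ 49 ÷ (1/79) = 3871.
(86/7)³ = 636056/343 falls short of 3871 but (86/7)⁴ = 54700816/2401 reaches it, so n = 4.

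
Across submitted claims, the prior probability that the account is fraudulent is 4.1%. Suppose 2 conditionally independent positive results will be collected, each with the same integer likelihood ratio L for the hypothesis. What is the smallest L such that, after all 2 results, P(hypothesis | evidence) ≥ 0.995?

Prior odds = 0.041/0.959 = 41/959.
Target odds = 0.995/0.005 = 199.
Need L² ≥ 199 ÷ (41/959) = 190841/41.
68² = 4624 < 190841/41 ≤ 4761 = 69², so L = 69.

69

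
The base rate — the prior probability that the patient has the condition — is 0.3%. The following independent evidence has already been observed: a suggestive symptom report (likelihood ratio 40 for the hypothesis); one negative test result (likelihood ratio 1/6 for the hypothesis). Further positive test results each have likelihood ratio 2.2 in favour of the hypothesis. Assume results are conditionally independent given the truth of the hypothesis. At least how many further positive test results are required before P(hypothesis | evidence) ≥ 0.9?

8

Prior odds = 0.003/0.997 = 3/997.
Combined Bayes factor of the evidence already in hand = 40 × (1/6) = 20/3.
Odds after that evidence = (3/997) × 20/3 = 20/997.
Target odds = 0.9/0.1 = 9.
Need 2.2ⁿ ≥ 9 ÷ (20/997) = 448.65.
2.2⁷ = 19487171/78125 falls short of 448.65 but 2.2⁸ = 214358881/390625 reaches it, so n = 8.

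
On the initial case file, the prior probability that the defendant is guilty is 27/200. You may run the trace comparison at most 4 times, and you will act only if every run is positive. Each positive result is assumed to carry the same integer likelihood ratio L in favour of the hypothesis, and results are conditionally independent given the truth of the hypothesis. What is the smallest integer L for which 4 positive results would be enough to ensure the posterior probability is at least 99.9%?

9

Prior odds = 0.135/0.865 = 27/173.
Target odds = 0.999/0.001 = 999.
Need L⁴ ≥ 999 ÷ (27/173) = 6401.
8⁴ = 4096 < 6401 ≤ 6561 = 9⁴, so L = 9.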